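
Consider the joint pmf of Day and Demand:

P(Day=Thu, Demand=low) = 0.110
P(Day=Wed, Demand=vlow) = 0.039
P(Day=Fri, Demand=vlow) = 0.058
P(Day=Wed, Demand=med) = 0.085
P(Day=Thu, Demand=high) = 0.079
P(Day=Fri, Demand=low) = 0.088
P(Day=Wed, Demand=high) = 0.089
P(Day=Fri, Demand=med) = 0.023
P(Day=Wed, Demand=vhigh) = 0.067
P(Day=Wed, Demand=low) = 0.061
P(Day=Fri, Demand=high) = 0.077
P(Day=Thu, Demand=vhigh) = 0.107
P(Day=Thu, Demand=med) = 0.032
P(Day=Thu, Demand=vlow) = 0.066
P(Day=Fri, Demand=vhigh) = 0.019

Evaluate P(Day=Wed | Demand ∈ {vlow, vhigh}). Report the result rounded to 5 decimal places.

P(Demand=vlow) = 0.039 + 0.066 + 0.058 = 0.163.
P(Demand=vhigh) = 0.067 + 0.107 + 0.019 = 0.193.
P(Demand ∈ {vlow, vhigh}) = 0.163 + 0.193 = 0.356; P(Day=Wed, Demand ∈ {vlow, vhigh}) = 0.039 + 0.067 = 0.106.
P(Day=Wed | Demand ∈ {vlow, vhigh}) = 0.106/0.356 = 0.29775.

0.29775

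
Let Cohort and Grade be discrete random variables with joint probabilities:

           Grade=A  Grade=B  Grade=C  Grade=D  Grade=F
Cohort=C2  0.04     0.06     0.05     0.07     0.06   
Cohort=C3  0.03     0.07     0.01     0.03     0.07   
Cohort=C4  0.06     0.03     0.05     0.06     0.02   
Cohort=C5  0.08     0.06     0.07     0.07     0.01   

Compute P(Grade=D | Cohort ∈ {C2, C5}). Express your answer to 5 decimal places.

P(Cohort=C2) = 0.04 + 0.06 + 0.05 + 0.07 + 0.06 = 0.28.
P(Cohort=C5) = 0.08 + 0.06 + 0.07 + 0.07 + 0.01 = 0.29.
P(Cohort ∈ {C2, C5}) = 0.28 + 0.29 = 0.57; P(Grade=D, Cohort ∈ {C2, C5}) = 0.07 + 0.07 = 0.14.
P(Grade=D | Cohort ∈ {C2, C5}) = 0.14/0.57 = 0.24561.

0.24561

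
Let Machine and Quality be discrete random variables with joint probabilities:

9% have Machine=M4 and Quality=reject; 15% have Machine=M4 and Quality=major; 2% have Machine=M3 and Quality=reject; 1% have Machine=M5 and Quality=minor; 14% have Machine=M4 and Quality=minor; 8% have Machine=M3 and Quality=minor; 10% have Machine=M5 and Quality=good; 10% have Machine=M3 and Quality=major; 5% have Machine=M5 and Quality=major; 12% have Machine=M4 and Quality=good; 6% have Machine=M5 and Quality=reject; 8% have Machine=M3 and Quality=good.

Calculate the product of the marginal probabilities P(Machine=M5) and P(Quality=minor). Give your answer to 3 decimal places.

0.051

P(Machine=M5) = 0.10 + 0.01 + 0.05 + 0.06 = 0.22.
P(Quality=minor) = 0.08 + 0.14 + 0.01 = 0.23.
Product: 0.22 × 0.23 = 0.051.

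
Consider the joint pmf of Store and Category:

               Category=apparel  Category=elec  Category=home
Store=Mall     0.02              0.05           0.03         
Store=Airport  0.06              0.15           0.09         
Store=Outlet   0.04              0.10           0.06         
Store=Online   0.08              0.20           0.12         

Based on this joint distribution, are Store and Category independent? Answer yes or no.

yes

Every cell satisfies P(Store,Category) = P(Store)·P(Category). For instance P(Store=Mall) = 0.10, P(Category=elec) = 0.50, and 0.10×0.50 = 0.05 matches the joint entry. So Store and Category are independent.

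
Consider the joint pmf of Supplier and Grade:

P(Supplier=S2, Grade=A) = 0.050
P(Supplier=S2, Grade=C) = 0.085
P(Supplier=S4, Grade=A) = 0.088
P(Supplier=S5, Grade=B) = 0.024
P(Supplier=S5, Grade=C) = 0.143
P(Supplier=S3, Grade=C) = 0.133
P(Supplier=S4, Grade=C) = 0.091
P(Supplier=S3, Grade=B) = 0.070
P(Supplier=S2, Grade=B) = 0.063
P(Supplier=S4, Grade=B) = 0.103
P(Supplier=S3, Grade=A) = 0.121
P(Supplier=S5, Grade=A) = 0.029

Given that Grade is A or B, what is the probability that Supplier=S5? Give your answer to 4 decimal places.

0.0967

P(Grade=A) = 0.050 + 0.121 + 0.088 + 0.029 = 0.288.
P(Grade=B) = 0.063 + 0.070 + 0.103 + 0.024 = 0.260.
P(Grade ∈ {A, B}) = 0.288 + 0.260 = 0.548; P(Supplier=S5, Grade ∈ {A, B}) = 0.029 + 0.024 = 0.053.
P(Supplier=S5 | Grade ∈ {A, B}) = 0.053/0.548 = 0.0967.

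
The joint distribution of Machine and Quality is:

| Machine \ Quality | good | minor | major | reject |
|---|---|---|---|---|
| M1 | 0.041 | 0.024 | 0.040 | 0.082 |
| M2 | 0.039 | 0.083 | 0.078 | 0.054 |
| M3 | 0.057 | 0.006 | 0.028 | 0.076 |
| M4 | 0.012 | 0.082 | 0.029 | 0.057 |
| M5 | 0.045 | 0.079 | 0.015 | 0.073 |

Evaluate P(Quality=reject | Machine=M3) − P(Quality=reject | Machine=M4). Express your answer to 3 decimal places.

P(Machine=M3) = 0.057 + 0.006 + 0.028 + 0.076 = 0.167; P(Quality=reject | Machine=M3) = 0.076/0.167 = 0.4551.
P(Machine=M4) = 0.012 + 0.082 + 0.029 + 0.057 = 0.180; P(Quality=reject | Machine=M4) = 0.057/0.180 = 0.3167.
Difference = 0.138.

0.138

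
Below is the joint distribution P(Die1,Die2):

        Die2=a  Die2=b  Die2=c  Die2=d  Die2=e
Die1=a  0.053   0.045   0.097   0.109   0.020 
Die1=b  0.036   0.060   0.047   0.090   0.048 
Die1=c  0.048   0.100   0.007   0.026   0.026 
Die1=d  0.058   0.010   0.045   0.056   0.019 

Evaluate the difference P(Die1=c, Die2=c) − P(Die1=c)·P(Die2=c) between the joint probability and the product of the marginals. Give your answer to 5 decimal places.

-0.03357

P(Die1=c) = 0.048 + 0.100 + 0.007 + 0.026 + 0.026 = 0.207.
P(Die2=c) = 0.097 + 0.047 + 0.007 + 0.045 = 0.196.
P(Die1=c, Die2=c) − P(Die1=c)P(Die2=c) = 0.007 − 0.207×0.196 = -0.03357.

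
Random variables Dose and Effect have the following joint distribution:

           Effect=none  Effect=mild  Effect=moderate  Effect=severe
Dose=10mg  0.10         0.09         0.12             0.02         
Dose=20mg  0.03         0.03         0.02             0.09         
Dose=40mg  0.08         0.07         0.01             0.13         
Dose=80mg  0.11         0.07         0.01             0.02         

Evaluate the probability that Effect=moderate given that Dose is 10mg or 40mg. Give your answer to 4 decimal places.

0.2097

P(Dose=10mg) = 0.10 + 0.09 + 0.12 + 0.02 = 0.33.
P(Dose=40mg) = 0.08 + 0.07 + 0.01 + 0.13 = 0.29.
P(Dose ∈ {10mg, 40mg}) = 0.33 + 0.29 = 0.62; P(Effect=moderate, Dose ∈ {10mg, 40mg}) = 0.12 + 0.01 = 0.13.
P(Effect=moderate | Dose ∈ {10mg, 40mg}) = 0.13/0.62 = 0.2097.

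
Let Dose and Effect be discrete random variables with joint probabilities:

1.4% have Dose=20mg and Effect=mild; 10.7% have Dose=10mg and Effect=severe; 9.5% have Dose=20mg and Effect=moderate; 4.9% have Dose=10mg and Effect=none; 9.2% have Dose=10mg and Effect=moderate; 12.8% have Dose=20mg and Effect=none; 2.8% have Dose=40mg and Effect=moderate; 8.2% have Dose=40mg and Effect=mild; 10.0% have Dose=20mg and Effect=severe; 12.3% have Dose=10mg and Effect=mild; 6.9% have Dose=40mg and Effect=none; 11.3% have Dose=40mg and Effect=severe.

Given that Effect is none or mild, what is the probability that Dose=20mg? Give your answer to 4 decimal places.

P(Effect=none) = 0.049 + 0.128 + 0.069 = 0.246.
P(Effect=mild) = 0.123 + 0.014 + 0.082 = 0.219.
P(Effect ∈ {none, mild}) = 0.246 + 0.219 = 0.465; P(Dose=20mg, Effect ∈ {none, mild}) = 0.128 + 0.014 = 0.142.
P(Dose=20mg | Effect ∈ {none, mild}) = 0.142/0.465 = 0.3054.

0.3054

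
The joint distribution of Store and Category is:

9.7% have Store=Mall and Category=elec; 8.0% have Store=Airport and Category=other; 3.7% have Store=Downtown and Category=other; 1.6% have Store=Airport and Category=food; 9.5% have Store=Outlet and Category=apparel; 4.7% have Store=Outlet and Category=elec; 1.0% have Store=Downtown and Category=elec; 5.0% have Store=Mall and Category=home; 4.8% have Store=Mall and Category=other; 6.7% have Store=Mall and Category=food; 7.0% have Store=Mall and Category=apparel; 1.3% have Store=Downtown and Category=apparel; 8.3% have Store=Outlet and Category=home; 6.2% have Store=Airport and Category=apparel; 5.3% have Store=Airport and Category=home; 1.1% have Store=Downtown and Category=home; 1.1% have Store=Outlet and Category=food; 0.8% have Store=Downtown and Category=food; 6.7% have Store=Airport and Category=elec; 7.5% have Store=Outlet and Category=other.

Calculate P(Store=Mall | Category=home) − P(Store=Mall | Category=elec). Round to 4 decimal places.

-0.1851

P(Category=home) = 0.011 + 0.050 + 0.053 + 0.083 = 0.197; P(Store=Mall | Category=home) = 0.050/0.197 = 0.25381.
P(Category=elec) = 0.010 + 0.097 + 0.067 + 0.047 = 0.221; P(Store=Mall | Category=elec) = 0.097/0.221 = 0.43891.
Difference = -0.1851.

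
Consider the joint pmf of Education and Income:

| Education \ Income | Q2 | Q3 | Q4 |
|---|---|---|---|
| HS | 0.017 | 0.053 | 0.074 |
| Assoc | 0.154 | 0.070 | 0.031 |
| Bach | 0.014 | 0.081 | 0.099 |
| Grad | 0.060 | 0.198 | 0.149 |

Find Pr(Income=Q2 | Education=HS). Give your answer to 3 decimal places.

0.118

P(Education=HS) = 0.017 + 0.053 + 0.074 = 0.144.
P(Income=Q2 | Education=HS) = 0.017/0.144 = 0.118.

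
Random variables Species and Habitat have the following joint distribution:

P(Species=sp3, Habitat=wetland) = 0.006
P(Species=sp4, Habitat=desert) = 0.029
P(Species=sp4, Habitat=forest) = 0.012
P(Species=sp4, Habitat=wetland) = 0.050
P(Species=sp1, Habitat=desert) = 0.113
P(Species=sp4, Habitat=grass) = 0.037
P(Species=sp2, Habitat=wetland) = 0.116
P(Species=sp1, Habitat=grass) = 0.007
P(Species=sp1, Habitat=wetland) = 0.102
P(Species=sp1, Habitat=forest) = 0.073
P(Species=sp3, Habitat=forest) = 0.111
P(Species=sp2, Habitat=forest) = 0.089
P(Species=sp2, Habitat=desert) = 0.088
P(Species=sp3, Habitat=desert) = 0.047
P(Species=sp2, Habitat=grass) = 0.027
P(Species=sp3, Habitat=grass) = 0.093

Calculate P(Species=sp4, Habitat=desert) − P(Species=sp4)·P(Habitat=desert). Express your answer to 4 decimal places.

P(Species=sp4) = 0.012 + 0.037 + 0.050 + 0.029 = 0.128.
P(Habitat=desert) = 0.113 + 0.088 + 0.047 + 0.029 = 0.277.
P(Species=sp4, Habitat=desert) − P(Species=sp4)P(Habitat=desert) = 0.029 − 0.128×0.277 = -0.0065.

-0.0065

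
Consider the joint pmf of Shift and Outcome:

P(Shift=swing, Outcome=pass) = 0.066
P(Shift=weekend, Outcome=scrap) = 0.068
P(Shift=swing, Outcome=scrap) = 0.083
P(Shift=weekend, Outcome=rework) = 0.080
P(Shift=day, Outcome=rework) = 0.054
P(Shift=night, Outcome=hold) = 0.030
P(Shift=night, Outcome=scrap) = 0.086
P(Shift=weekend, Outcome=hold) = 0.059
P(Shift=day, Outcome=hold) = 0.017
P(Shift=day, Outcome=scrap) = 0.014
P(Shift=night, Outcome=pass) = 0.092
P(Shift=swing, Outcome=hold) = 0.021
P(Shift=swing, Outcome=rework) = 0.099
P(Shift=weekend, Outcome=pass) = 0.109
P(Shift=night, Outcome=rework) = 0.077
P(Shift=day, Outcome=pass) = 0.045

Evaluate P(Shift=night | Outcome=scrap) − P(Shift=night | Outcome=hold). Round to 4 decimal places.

P(Outcome=scrap) = 0.014 + 0.083 + 0.086 + 0.068 = 0.251; P(Shift=night | Outcome=scrap) = 0.086/0.251 = 0.34263.
P(Outcome=hold) = 0.017 + 0.021 + 0.030 + 0.059 = 0.127; P(Shift=night | Outcome=hold) = 0.030/0.127 = 0.23622.
Difference = 0.1064.

0.1064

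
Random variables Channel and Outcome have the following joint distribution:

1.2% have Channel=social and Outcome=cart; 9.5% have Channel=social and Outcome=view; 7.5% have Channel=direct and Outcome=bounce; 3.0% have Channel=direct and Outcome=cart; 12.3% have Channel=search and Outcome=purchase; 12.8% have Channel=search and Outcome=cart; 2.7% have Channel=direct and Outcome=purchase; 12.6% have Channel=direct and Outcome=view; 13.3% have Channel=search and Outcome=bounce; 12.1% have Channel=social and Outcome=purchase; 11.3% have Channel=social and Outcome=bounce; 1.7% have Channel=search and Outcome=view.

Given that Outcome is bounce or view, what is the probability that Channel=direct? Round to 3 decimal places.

P(Outcome=bounce) = 0.133 + 0.113 + 0.075 = 0.321.
P(Outcome=view) = 0.017 + 0.095 + 0.126 = 0.238.
P(Outcome ∈ {bounce, view}) = 0.321 + 0.238 = 0.559; P(Channel=direct, Outcome ∈ {bounce, view}) = 0.075 + 0.126 = 0.201.
P(Channel=direct | Outcome ∈ {bounce, view}) = 0.201/0.559 = 0.360.

0.360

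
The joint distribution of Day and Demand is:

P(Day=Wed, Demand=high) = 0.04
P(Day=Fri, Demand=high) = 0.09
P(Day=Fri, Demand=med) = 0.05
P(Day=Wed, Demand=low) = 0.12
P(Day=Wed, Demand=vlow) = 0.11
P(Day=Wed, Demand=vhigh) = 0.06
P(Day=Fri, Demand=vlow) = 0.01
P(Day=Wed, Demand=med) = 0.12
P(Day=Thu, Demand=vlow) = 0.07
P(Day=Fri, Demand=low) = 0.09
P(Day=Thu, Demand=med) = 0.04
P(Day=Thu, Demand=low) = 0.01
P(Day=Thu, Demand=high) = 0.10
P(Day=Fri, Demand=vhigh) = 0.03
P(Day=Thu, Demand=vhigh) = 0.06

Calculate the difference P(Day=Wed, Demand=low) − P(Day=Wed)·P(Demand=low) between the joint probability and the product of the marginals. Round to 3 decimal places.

P(Day=Wed) = 0.11 + 0.12 + 0.12 + 0.04 + 0.06 = 0.45.
P(Demand=low) = 0.12 + 0.01 + 0.09 = 0.22.
P(Day=Wed, Demand=low) − P(Day=Wed)P(Demand=low) = 0.12 − 0.45×0.22 = 0.021.

0.021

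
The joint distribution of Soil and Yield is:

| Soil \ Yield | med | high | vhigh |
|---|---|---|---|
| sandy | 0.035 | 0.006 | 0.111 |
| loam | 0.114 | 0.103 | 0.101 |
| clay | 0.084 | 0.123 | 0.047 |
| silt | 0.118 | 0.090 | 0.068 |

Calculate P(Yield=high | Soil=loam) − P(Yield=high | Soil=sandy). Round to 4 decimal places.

P(Soil=loam) = 0.114 + 0.103 + 0.101 = 0.318; P(Yield=high | Soil=loam) = 0.103/0.318 = 0.32390.
P(Soil=sandy) = 0.035 + 0.006 + 0.111 = 0.152; P(Yield=high | Soil=sandy) = 0.006/0.152 = 0.03947.
Difference = 0.2844.

0.2844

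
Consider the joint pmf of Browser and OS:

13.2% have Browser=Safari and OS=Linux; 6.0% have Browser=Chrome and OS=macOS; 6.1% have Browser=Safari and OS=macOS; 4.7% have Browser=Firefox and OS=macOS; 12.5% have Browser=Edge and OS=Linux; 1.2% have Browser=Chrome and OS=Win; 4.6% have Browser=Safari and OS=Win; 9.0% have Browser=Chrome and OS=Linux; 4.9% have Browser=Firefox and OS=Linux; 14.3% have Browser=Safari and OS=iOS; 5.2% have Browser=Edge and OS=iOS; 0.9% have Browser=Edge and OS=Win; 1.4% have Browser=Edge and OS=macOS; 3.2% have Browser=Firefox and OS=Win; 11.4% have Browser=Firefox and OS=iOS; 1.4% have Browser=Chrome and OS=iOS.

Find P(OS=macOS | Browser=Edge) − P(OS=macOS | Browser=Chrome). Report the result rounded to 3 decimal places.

P(Browser=Edge) = 0.009 + 0.014 + 0.125 + 0.052 = 0.200; P(OS=macOS | Browser=Edge) = 0.014/0.200 = 0.0700.
P(Browser=Chrome) = 0.012 + 0.060 + 0.090 + 0.014 = 0.176; P(OS=macOS | Browser=Chrome) = 0.060/0.176 = 0.3409.
Difference = -0.271.

-0.271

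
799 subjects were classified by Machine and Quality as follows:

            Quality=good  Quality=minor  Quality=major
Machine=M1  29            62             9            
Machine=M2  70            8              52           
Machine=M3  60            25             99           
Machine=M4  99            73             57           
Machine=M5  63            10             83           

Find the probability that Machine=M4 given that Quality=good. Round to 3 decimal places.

Total with Quality=good: 29 + 70 + 60 + 99 + 63 = 321.
P(Machine=M4 | Quality=good) = 99/321 = 0.308.

0.308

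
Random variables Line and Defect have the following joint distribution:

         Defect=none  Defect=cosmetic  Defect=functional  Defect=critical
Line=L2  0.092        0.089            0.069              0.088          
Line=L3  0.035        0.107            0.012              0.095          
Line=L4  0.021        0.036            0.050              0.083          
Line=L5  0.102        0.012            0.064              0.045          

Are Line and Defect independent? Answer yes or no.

P(Line=L5) = 0.223 and P(Defect=none) = 0.250, so their product is 0.05575, but P(Line=L5, Defect=none) = 0.102. Since these differ, Line and Defect are not independent.

no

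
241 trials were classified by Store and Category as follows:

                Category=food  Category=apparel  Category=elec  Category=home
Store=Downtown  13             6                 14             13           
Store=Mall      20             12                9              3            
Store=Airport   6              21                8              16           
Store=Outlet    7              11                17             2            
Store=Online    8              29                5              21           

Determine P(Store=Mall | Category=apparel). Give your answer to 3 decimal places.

0.152

Total with Category=apparel: 6 + 12 + 21 + 11 + 29 = 79.
P(Store=Mall | Category=apparel) = 12/79 = 0.152.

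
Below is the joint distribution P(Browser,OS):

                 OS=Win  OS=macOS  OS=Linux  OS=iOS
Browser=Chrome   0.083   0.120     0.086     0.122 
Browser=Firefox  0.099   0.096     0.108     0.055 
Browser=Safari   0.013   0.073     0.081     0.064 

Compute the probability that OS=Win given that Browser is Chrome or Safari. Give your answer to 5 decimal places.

0.14953

P(Browser=Chrome) = 0.083 + 0.120 + 0.086 + 0.122 = 0.411.
P(Browser=Safari) = 0.013 + 0.073 + 0.081 + 0.064 = 0.231.
P(Browser ∈ {Chrome, Safari}) = 0.411 + 0.231 = 0.642; P(OS=Win, Browser ∈ {Chrome, Safari}) = 0.083 + 0.013 = 0.096.
P(OS=Win | Browser ∈ {Chrome, Safari}) = 0.096/0.642 = 0.14953.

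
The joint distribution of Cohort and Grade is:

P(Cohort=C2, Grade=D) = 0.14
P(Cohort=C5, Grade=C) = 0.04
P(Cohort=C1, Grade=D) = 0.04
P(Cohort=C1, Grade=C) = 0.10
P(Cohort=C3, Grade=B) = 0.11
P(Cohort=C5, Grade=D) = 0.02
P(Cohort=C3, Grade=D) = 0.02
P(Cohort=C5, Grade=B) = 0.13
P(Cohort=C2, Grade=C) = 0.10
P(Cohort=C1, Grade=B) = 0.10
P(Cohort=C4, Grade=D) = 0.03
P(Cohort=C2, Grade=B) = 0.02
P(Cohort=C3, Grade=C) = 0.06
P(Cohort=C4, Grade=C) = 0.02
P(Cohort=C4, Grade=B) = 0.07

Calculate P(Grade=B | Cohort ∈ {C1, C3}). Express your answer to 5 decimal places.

0.48837

P(Cohort=C1) = 0.10 + 0.10 + 0.04 = 0.24.
P(Cohort=C3) = 0.11 + 0.06 + 0.02 = 0.19.
P(Cohort ∈ {C1, C3}) = 0.24 + 0.19 = 0.43; P(Grade=B, Cohort ∈ {C1, C3}) = 0.10 + 0.11 = 0.21.
P(Grade=B | Cohort ∈ {C1, C3}) = 0.21/0.43 = 0.48837.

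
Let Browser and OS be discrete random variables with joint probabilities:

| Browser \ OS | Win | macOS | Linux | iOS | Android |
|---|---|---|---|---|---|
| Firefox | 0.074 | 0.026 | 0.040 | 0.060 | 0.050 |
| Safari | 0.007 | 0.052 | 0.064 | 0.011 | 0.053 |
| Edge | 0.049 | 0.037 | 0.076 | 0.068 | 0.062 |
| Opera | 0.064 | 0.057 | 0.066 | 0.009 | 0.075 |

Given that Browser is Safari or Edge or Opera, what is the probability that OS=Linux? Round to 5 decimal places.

0.27467

P(Browser=Safari) = 0.007 + 0.052 + 0.064 + 0.011 + 0.053 = 0.187.
P(Browser=Edge) = 0.049 + 0.037 + 0.076 + 0.068 + 0.062 = 0.292.
P(Browser=Opera) = 0.064 + 0.057 + 0.066 + 0.009 + 0.075 = 0.271.
P(Browser ∈ {Safari, Edge, Opera}) = 0.187 + 0.292 + 0.271 = 0.750; P(OS=Linux, Browser ∈ {Safari, Edge, Opera}) = 0.064 + 0.076 + 0.066 = 0.206.
P(OS=Linux | Browser ∈ {Safari, Edge, Opera}) = 0.206/0.750 = 0.27467.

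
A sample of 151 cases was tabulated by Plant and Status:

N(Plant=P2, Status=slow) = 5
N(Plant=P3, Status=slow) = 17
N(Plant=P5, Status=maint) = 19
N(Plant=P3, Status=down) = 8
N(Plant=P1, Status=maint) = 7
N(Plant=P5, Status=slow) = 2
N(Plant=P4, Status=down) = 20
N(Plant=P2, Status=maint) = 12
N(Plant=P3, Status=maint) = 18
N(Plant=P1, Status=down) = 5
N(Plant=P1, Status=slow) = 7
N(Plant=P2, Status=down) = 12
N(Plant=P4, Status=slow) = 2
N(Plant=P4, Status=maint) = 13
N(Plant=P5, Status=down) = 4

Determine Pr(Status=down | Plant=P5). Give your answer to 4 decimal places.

Total with Plant=P5: 2 + 4 + 19 = 25.
P(Status=down | Plant=P5) = 4/25 = 0.1600.

0.1600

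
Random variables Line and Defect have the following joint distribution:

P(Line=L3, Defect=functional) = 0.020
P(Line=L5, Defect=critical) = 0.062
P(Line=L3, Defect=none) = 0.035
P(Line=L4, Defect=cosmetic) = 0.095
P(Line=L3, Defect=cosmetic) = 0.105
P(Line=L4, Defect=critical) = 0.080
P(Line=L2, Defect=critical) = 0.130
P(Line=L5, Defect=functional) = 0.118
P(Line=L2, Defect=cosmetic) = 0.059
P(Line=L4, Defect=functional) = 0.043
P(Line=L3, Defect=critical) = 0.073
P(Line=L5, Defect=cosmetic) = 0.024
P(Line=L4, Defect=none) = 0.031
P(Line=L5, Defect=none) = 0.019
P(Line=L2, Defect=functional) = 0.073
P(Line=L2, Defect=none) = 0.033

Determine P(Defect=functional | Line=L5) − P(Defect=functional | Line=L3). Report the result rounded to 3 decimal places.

0.443

P(Line=L5) = 0.019 + 0.024 + 0.118 + 0.062 = 0.223; P(Defect=functional | Line=L5) = 0.118/0.223 = 0.5291.
P(Line=L3) = 0.035 + 0.105 + 0.020 + 0.073 = 0.233; P(Defect=functional | Line=L3) = 0.020/0.233 = 0.0858.
Difference = 0.443.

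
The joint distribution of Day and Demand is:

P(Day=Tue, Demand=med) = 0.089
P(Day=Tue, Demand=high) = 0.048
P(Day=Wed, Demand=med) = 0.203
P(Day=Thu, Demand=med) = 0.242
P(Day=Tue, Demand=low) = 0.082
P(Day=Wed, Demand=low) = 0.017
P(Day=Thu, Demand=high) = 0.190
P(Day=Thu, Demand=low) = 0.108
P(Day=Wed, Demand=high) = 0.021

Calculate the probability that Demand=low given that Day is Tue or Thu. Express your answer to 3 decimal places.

P(Day=Tue) = 0.082 + 0.089 + 0.048 = 0.219.
P(Day=Thu) = 0.108 + 0.242 + 0.190 = 0.540.
P(Day ∈ {Tue, Thu}) = 0.219 + 0.540 = 0.759; P(Demand=low, Day ∈ {Tue, Thu}) = 0.082 + 0.108 = 0.190.
P(Demand=low | Day ∈ {Tue, Thu}) = 0.190/0.759 = 0.250.

0.250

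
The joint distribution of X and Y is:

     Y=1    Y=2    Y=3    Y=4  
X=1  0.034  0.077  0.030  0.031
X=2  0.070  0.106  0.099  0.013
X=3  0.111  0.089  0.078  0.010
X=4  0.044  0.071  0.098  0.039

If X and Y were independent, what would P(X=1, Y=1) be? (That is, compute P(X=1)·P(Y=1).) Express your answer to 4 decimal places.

P(X=1) = 0.034 + 0.077 + 0.030 + 0.031 = 0.172.
P(Y=1) = 0.034 + 0.070 + 0.111 + 0.044 = 0.259.
Product: 0.172 × 0.259 = 0.0445.

0.0445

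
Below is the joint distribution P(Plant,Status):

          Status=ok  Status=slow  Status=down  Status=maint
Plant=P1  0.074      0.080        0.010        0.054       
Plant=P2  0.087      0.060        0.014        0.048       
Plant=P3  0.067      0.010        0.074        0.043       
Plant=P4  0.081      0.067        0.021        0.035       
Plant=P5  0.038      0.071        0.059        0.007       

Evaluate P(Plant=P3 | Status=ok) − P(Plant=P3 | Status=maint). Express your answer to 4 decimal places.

-0.0369

P(Status=ok) = 0.074 + 0.087 + 0.067 + 0.081 + 0.038 = 0.347; P(Plant=P3 | Status=ok) = 0.067/0.347 = 0.19308.
P(Status=maint) = 0.054 + 0.048 + 0.043 + 0.035 + 0.007 = 0.187; P(Plant=P3 | Status=maint) = 0.043/0.187 = 0.22995.
Difference = -0.0369.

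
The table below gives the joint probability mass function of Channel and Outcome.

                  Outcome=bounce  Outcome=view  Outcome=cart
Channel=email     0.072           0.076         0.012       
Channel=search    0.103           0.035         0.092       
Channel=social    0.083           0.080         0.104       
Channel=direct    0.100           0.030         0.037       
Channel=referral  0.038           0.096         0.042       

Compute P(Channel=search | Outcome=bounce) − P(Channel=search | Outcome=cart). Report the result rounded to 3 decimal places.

-0.060

P(Outcome=bounce) = 0.072 + 0.103 + 0.083 + 0.100 + 0.038 = 0.396; P(Channel=search | Outcome=bounce) = 0.103/0.396 = 0.2601.
P(Outcome=cart) = 0.012 + 0.092 + 0.104 + 0.037 + 0.042 = 0.287; P(Channel=search | Outcome=cart) = 0.092/0.287 = 0.3206.
Difference = -0.060.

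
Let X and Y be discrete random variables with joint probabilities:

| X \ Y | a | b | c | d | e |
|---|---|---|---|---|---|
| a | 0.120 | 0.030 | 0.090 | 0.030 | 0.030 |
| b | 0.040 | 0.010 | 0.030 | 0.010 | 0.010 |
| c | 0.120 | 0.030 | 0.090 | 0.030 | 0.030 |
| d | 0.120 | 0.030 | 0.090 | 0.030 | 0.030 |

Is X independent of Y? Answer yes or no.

Every cell satisfies P(X,Y) = P(X)·P(Y). For instance P(X=c) = 0.300, P(Y=c) = 0.300, and 0.300×0.300 = 0.090 matches the joint entry. So X and Y are independent.

yes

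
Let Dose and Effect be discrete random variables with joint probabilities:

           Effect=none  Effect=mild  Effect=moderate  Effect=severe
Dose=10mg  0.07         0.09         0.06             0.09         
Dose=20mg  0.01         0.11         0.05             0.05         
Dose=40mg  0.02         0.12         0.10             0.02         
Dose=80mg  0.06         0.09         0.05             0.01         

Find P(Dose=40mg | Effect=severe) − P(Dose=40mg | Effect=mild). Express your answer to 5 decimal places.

P(Effect=severe) = 0.09 + 0.05 + 0.02 + 0.01 = 0.17; P(Dose=40mg | Effect=severe) = 0.02/0.17 = 0.117647.
P(Effect=mild) = 0.09 + 0.11 + 0.12 + 0.09 = 0.41; P(Dose=40mg | Effect=mild) = 0.12/0.41 = 0.292683.
Difference = -0.17504.

-0.17504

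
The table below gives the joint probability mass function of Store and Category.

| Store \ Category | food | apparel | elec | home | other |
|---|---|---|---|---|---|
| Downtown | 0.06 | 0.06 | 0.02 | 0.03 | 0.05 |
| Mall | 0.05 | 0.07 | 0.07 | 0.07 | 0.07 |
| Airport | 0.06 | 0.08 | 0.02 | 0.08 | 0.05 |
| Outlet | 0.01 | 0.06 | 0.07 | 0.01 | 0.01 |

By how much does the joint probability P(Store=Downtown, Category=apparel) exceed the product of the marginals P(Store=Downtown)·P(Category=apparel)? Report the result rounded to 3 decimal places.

P(Store=Downtown) = 0.06 + 0.06 + 0.02 + 0.03 + 0.05 = 0.22.
P(Category=apparel) = 0.06 + 0.07 + 0.08 + 0.06 = 0.27.
P(Store=Downtown, Category=apparel) − P(Store=Downtown)P(Category=apparel) = 0.06 − 0.22×0.27 = 0.001.

0.001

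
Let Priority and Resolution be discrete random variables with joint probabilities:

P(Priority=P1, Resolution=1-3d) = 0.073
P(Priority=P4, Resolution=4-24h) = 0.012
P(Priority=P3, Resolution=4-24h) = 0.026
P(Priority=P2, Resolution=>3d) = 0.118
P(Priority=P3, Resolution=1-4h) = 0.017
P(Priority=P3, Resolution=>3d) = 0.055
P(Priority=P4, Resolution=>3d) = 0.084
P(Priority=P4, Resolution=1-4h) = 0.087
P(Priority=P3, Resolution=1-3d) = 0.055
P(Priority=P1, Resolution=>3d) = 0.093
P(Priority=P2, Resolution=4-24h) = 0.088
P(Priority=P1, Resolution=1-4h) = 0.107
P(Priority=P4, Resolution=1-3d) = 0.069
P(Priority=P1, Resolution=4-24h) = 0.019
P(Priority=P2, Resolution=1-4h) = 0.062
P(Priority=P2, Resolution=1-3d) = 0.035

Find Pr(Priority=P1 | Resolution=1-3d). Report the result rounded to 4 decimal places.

0.3147

P(Resolution=1-3d) = 0.073 + 0.035 + 0.055 + 0.069 = 0.232.
P(Priority=P1 | Resolution=1-3d) = 0.073/0.232 = 0.3147.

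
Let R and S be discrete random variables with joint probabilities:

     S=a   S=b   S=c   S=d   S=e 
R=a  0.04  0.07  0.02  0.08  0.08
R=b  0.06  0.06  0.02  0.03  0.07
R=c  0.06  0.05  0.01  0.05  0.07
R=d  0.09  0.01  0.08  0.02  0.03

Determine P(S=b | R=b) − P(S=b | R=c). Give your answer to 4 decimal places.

P(R=b) = 0.06 + 0.06 + 0.02 + 0.03 + 0.07 = 0.24; P(S=b | R=b) = 0.06/0.24 = 0.25000.
P(R=c) = 0.06 + 0.05 + 0.01 + 0.05 + 0.07 = 0.24; P(S=b | R=c) = 0.05/0.24 = 0.20833.
Difference = 0.0417.

0.0417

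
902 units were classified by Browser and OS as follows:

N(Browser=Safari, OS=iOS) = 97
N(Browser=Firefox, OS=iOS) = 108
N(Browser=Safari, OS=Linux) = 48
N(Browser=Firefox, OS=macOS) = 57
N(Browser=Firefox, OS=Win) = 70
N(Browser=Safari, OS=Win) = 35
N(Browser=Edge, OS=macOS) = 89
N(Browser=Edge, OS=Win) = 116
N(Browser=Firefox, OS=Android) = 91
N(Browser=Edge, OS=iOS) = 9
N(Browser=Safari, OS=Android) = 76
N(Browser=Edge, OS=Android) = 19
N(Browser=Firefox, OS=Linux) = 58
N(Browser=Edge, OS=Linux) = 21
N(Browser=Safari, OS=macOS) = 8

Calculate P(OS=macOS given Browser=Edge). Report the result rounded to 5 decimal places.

0.35039

Total with Browser=Edge: 116 + 89 + 21 + 9 + 19 = 254.
P(OS=macOS | Browser=Edge) = 89/254 = 0.35039.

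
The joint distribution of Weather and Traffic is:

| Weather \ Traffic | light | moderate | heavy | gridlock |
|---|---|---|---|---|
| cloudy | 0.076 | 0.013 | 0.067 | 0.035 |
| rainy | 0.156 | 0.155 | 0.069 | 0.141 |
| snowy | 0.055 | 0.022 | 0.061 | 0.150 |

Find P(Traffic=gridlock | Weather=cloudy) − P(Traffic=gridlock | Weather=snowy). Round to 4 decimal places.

-0.3376

P(Weather=cloudy) = 0.076 + 0.013 + 0.067 + 0.035 = 0.191; P(Traffic=gridlock | Weather=cloudy) = 0.035/0.191 = 0.18325.
P(Weather=snowy) = 0.055 + 0.022 + 0.061 + 0.150 = 0.288; P(Traffic=gridlock | Weather=snowy) = 0.150/0.288 = 0.52083.
Difference = -0.3376.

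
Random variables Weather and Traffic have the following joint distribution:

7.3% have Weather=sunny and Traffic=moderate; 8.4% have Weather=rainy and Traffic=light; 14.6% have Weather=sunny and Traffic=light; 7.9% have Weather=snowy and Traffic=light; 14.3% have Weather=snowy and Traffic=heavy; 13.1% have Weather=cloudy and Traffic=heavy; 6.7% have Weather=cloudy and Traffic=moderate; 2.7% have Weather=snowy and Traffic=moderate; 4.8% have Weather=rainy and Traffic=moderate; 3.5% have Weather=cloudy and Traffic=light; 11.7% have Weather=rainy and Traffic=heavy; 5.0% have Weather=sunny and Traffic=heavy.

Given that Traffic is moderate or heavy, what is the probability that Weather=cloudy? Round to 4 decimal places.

P(Traffic=moderate) = 0.073 + 0.067 + 0.048 + 0.027 = 0.215.
P(Traffic=heavy) = 0.050 + 0.131 + 0.117 + 0.143 = 0.441.
P(Traffic ∈ {moderate, heavy}) = 0.215 + 0.441 = 0.656; P(Weather=cloudy, Traffic ∈ {moderate, heavy}) = 0.067 + 0.131 = 0.198.
P(Weather=cloudy | Traffic ∈ {moderate, heavy}) = 0.198/0.656 = 0.3018.

0.3018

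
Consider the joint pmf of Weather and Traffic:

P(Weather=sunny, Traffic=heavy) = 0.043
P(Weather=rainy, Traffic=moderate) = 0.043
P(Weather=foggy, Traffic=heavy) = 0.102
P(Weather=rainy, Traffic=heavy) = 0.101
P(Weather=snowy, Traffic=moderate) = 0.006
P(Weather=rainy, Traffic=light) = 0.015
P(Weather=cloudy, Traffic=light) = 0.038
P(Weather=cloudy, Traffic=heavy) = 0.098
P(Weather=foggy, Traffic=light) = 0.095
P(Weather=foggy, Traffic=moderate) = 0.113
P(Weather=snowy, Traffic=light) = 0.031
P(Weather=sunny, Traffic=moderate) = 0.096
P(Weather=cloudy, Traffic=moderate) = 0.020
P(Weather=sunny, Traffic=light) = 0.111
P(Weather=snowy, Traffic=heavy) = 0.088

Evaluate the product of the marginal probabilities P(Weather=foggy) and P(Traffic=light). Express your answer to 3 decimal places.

0.090

P(Weather=foggy) = 0.095 + 0.113 + 0.102 = 0.310.
P(Traffic=light) = 0.111 + 0.038 + 0.015 + 0.031 + 0.095 = 0.290.
Product: 0.310 × 0.290 = 0.090.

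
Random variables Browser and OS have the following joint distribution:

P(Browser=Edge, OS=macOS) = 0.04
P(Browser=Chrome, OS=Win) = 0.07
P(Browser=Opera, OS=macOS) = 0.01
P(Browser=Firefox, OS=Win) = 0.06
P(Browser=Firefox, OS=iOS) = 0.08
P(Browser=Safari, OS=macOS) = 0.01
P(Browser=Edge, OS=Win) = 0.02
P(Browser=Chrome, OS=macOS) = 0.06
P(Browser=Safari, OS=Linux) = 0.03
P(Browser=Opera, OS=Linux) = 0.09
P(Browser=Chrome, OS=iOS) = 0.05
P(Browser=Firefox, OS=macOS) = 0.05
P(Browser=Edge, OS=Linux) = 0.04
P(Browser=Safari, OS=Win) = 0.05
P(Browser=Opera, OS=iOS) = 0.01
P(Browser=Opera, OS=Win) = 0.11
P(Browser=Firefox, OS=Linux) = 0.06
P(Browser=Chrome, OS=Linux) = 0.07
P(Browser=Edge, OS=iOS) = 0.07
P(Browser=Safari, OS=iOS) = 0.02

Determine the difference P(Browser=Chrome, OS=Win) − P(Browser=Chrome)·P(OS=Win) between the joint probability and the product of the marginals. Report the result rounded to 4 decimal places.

-0.0075

P(Browser=Chrome) = 0.07 + 0.06 + 0.07 + 0.05 = 0.25.
P(OS=Win) = 0.07 + 0.06 + 0.05 + 0.02 + 0.11 = 0.31.
P(Browser=Chrome, OS=Win) − P(Browser=Chrome)P(OS=Win) = 0.07 − 0.25×0.31 = -0.0075.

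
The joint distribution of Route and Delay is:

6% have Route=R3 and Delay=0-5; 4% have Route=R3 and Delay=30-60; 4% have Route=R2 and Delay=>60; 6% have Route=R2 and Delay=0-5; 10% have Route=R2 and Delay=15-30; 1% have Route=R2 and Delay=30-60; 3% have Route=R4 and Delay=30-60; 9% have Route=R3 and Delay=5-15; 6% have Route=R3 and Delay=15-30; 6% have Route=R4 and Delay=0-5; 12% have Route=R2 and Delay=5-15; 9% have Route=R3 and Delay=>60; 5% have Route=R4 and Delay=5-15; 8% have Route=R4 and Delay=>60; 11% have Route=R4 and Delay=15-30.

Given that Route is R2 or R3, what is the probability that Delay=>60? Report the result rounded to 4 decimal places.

P(Route=R2) = 0.06 + 0.12 + 0.10 + 0.01 + 0.04 = 0.33.
P(Route=R3) = 0.06 + 0.09 + 0.06 + 0.04 + 0.09 = 0.34.
P(Route ∈ {R2, R3}) = 0.33 + 0.34 = 0.67; P(Delay=>60, Route ∈ {R2, R3}) = 0.04 + 0.09 = 0.13.
P(Delay=>60 | Route ∈ {R2, R3}) = 0.13/0.67 = 0.1940.

0.1940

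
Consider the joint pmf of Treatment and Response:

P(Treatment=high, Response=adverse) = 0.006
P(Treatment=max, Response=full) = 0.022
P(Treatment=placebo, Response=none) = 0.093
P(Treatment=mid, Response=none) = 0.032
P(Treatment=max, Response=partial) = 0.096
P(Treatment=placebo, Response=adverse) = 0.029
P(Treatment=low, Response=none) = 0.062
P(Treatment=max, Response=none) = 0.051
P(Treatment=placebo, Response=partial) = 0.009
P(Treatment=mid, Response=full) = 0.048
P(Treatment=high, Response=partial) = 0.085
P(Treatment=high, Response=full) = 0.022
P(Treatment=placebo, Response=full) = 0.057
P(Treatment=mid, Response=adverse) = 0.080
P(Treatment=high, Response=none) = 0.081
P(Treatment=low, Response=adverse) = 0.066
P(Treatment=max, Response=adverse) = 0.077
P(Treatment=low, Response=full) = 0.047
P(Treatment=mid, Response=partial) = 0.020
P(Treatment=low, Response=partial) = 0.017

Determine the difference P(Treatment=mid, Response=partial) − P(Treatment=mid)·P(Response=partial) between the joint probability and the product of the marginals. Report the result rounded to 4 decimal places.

P(Treatment=mid) = 0.032 + 0.020 + 0.048 + 0.080 = 0.180.
P(Response=partial) = 0.009 + 0.017 + 0.020 + 0.085 + 0.096 = 0.227.
P(Treatment=mid, Response=partial) − P(Treatment=mid)P(Response=partial) = 0.020 − 0.180×0.227 = -0.0209.

-0.0209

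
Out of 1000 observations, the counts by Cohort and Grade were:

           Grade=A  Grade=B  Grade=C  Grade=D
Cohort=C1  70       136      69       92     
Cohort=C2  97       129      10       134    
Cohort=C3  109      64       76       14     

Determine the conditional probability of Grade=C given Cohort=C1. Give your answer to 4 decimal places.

Total with Cohort=C1: 70 + 136 + 69 + 92 = 367.
P(Grade=C | Cohort=C1) = 69/367 = 0.1880.

0.1880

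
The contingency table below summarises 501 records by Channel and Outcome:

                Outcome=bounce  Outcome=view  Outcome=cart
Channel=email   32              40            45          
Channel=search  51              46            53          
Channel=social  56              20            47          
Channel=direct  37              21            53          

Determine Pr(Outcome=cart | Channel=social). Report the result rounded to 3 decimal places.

Total with Channel=social: 56 + 20 + 47 = 123.
P(Outcome=cart | Channel=social) = 47/123 = 0.382.

0.382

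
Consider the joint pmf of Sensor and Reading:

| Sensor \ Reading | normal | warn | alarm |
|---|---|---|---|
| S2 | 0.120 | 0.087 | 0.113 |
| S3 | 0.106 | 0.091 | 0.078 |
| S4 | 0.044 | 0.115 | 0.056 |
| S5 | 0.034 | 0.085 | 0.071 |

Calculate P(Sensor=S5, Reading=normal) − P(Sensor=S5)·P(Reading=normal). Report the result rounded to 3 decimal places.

-0.024

P(Sensor=S5) = 0.034 + 0.085 + 0.071 = 0.190.
P(Reading=normal) = 0.120 + 0.106 + 0.044 + 0.034 = 0.304.
P(Sensor=S5, Reading=normal) − P(Sensor=S5)P(Reading=normal) = 0.034 − 0.190×0.304 = -0.024.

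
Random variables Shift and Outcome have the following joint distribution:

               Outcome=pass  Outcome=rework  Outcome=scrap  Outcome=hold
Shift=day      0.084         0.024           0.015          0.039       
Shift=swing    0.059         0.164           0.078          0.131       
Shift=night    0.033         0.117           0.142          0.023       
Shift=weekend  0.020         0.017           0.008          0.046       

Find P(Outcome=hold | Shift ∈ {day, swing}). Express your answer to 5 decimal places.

P(Shift=day) = 0.084 + 0.024 + 0.015 + 0.039 = 0.162.
P(Shift=swing) = 0.059 + 0.164 + 0.078 + 0.131 = 0.432.
P(Shift ∈ {day, swing}) = 0.162 + 0.432 = 0.594; P(Outcome=hold, Shift ∈ {day, swing}) = 0.039 + 0.131 = 0.170.
P(Outcome=hold | Shift ∈ {day, swing}) = 0.170/0.594 = 0.28620.

0.28620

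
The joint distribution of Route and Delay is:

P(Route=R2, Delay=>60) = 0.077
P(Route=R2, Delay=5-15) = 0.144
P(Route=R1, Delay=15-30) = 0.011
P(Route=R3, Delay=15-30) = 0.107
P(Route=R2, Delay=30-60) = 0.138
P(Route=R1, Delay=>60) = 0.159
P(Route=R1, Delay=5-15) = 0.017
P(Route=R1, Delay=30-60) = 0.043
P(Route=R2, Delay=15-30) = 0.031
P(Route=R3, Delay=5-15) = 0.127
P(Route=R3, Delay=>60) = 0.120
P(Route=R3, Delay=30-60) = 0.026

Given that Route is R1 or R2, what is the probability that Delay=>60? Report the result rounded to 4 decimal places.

0.3806

P(Route=R1) = 0.017 + 0.011 + 0.043 + 0.159 = 0.230.
P(Route=R2) = 0.144 + 0.031 + 0.138 + 0.077 = 0.390.
P(Route ∈ {R1, R2}) = 0.230 + 0.390 = 0.620; P(Delay=>60, Route ∈ {R1, R2}) = 0.159 + 0.077 = 0.236.
P(Delay=>60 | Route ∈ {R1, R2}) = 0.236/0.620 = 0.3806.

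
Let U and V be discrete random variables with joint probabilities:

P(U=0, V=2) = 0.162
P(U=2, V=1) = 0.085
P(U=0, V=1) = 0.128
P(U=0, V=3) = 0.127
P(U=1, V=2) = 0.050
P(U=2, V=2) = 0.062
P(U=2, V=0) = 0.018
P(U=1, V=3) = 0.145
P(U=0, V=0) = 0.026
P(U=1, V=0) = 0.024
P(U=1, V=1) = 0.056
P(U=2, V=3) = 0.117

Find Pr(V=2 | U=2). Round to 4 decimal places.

P(U=2) = 0.018 + 0.085 + 0.062 + 0.117 = 0.282.
P(V=2 | U=2) = 0.062/0.282 = 0.2199.

0.2199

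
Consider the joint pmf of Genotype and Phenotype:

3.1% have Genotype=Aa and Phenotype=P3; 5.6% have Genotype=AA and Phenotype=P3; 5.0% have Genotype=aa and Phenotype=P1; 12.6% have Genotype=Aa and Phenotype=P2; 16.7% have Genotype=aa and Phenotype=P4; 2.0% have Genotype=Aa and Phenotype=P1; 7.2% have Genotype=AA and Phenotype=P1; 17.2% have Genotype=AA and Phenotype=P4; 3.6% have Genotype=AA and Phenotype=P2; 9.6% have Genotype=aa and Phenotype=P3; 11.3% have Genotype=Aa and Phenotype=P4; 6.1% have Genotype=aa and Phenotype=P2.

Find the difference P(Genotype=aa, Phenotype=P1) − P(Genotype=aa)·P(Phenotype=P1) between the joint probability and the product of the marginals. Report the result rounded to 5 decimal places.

P(Genotype=aa) = 0.050 + 0.061 + 0.096 + 0.167 = 0.374.
P(Phenotype=P1) = 0.072 + 0.020 + 0.050 = 0.142.
P(Genotype=aa, Phenotype=P1) − P(Genotype=aa)P(Phenotype=P1) = 0.050 − 0.374×0.142 = -0.00311.

-0.00311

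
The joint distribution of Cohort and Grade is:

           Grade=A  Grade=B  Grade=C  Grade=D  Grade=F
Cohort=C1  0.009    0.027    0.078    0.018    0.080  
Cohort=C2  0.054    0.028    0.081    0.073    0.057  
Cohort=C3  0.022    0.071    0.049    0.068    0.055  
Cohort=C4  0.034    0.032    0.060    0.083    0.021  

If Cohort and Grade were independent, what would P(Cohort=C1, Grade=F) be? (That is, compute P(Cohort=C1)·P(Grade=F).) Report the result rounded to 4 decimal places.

0.0452

P(Cohort=C1) = 0.009 + 0.027 + 0.078 + 0.018 + 0.080 = 0.212.
P(Grade=F) = 0.080 + 0.057 + 0.055 + 0.021 = 0.213.
Product: 0.212 × 0.213 = 0.0452.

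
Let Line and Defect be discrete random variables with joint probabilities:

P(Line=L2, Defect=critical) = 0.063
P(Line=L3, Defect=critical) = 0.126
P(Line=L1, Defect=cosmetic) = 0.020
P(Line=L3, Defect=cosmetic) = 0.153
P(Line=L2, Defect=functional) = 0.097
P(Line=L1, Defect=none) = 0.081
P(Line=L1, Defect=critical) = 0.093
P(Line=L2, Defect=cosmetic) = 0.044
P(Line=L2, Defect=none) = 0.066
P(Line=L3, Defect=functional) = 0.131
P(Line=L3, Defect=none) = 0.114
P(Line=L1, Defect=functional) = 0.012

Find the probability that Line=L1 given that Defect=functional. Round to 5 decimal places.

P(Defect=functional) = 0.012 + 0.097 + 0.131 = 0.240.
P(Line=L1 | Defect=functional) = 0.012/0.240 = 0.05000.

0.05000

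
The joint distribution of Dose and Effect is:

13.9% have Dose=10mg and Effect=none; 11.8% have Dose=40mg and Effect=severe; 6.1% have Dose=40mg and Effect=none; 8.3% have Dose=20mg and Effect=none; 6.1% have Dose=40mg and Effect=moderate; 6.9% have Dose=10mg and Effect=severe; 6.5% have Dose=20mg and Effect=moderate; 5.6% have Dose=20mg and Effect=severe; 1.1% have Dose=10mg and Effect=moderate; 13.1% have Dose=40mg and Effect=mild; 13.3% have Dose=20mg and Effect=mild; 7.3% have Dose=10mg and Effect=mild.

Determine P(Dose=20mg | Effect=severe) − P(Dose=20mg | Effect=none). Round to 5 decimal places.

-0.06283

P(Effect=severe) = 0.069 + 0.056 + 0.118 = 0.243; P(Dose=20mg | Effect=severe) = 0.056/0.243 = 0.230453.
P(Effect=none) = 0.139 + 0.083 + 0.061 = 0.283; P(Dose=20mg | Effect=none) = 0.083/0.283 = 0.293286.
Difference = -0.06283.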